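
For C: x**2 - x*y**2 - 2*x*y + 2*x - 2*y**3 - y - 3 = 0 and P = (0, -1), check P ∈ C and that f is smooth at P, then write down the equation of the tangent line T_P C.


Tangent line at P: 3*x - 7*y - 7 = 0.

Step 1: f(0, -1) = 0, so P lies on C.
Step 2: partial derivatives
  f_x(x, y) = 2*x - y**2 - 2*y + 2, f_y(x, y) = -2*x*y - 2*x - 6*y**2 - 1.
  f_x(P) = 3, f_y(P) = -7 (gradient nonzero, so P is smooth).
Step 3: tangent line at P: 3·(x − 0) + -7·(y − -1) = 0.
Expanding: 3*x - 7*y - 7 = 0.


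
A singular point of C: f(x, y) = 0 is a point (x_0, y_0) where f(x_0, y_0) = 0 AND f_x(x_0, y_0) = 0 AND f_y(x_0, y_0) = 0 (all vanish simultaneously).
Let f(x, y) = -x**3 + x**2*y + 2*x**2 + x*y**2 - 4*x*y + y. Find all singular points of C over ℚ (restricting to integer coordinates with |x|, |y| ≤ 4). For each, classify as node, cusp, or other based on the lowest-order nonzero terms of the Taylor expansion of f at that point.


Singular points: {(1, 1)}; classification: cusp.

Compute partial derivatives:
  f_x = -3*x**2 + 2*x*y + 4*x + y**2 - 4*y.
  f_y = x**2 + 2*x*y - 4*x + 1.
Scan x_0 ∈ {−4, ..., 4}. For each x_0, f_y(x_0, y) is a polynomial in y; find its integer roots y ∈ {−4, ..., 4}, then test f_x and f at those candidates.
  x = -4: f_y(-4, y) = 33 - 8*y; no integer root y with |y| ≤ 4.
  x = -3: f_y(-3, y) = 22 - 6*y; no integer root y with |y| ≤ 4.
  x = -2: f_y(-2, y) = 13 - 4*y; no integer root y with |y| ≤ 4.
  x = -1: f_y(-1, y) = 6 - 2*y; vanishes at y ∈ {3}. (-1, 3): f_x = -16 ≠ 0.
  x = 0: f_y(0, y) = 1; no integer root y with |y| ≤ 4.
  x = 1: f_y(1, y) = 2*y - 2; vanishes at y ∈ {1}. (1, 1): f_x = 0, f = 0 — SINGULAR.
  x = 2: f_y(2, y) = 4*y - 3; no integer root y with |y| ≤ 4.
  x = 3: f_y(3, y) = 6*y - 2; no integer root y with |y| ≤ 4.
  x = 4: f_y(4, y) = 8*y + 1; no integer root y with |y| ≤ 4.
Only singular point on the grid: (1, 1).
Classify: substitute x = 1 + u, y = 1 + v and expand: f = -u**3 + u**2*v + u*v**2 + v**2.
No constant or linear terms (consistent with a singular point). Quadratic part: v**2. Cubic part: -u**3 + u**2*v + u*v**2.
The quadratic part v**2 is a perfect square, so there is a single (double) tangent line v = 0, i.e. y = 1. Restricting the cubic part to that line (v = 0) leaves -u**3 ≠ 0, so f is not divisible by v and the branch is v² ≈ u**3 to lowest order — this is a cusp.
Classification: cusp.


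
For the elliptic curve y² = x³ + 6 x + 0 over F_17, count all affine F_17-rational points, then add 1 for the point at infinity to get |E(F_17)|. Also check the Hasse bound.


Affine points = {(0, 0), (5, 6), (5, 11), (8, 4), (8, 13), (9, 1), (9, 16), (12, 7), (12, 10)}; affine count = 9; |E(F_17)| = 10.

Discriminant check: Δ ∝ 4a³ + 27b² = 4·6³ + 27·0² = 4·216 + 27·0 ≡ 14 (mod 17). Nonzero ⇒ E is nonsingular.
For each x ∈ F_17, compute rhs = x³ + 6·x + 0 mod 17, then count y ∈ F_17 with y² ≡ rhs.
  x = 0: rhs = 0, matching y values: 0 (1 points).
  x = 1: rhs = 7, matching y values: none (0 points).
  x = 2: rhs = 3, matching y values: none (0 points).
  x = 3: rhs = 11, matching y values: none (0 points).
  x = 4: rhs = 3, matching y values: none (0 points).
  x = 5: rhs = 2, matching y values: 6, 11 (2 points).
  x = 6: rhs = 14, matching y values: none (0 points).
  x = 7: rhs = 11, matching y values: none (0 points).
  x = 8: rhs = 16, matching y values: 4, 13 (2 points).
  x = 9: rhs = 1, matching y values: 1, 16 (2 points).
  x = 10: rhs = 6, matching y values: none (0 points).
  x = 11: rhs = 3, matching y values: none (0 points).
  x = 12: rhs = 15, matching y values: 7, 10 (2 points).
  x = 13: rhs = 14, matching y values: none (0 points).
  x = 14: rhs = 6, matching y values: none (0 points).
  x = 15: rhs = 14, matching y values: none (0 points).
  x = 16: rhs = 10, matching y values: none (0 points).
Total affine count: 9.
Full point count |E(F_17)| = 9 + 1 = 10.
Hasse bound: |10 − (17+1)| = |-8| = 8 ≤ 2√17 ≈ 8.2462 ✓.


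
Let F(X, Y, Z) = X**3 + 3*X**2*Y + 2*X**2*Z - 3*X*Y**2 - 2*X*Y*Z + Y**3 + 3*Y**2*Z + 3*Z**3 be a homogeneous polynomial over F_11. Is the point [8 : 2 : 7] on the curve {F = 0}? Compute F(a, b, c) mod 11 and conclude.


F(8,2,7) ≡ 8 (mod 11); P is NOT on the curve.

Evaluate F(8, 2, 7) term-by-term (mod 11).
  X**3 ↦ 1·512·1·1 = 512
  3*X**2*Y ↦ 3·64·2·1 = 384
  2*X**2*Z ↦ 2·64·1·7 = 896
  -3*X*Y**2 ↦ -3·8·4·1 = -96
  -2*X*Y*Z ↦ -2·8·2·7 = -224
  Y**3 ↦ 1·1·8·1 = 8
  3*Y**2*Z ↦ 3·1·4·7 = 84
  3*Z**3 ↦ 3·1·1·343 = 1029
Sum: F(8, 2, 7) = (512) + (384) + (896) + (-96) + (-224) + (8) + (84) + (1029) = 2593.
Reducing mod 11: 2593 ≡ 8 (mod 11).
Since F(a, b, c) ≡ 8 ≠ 0 (mod 11), P does NOT lie on the curve.


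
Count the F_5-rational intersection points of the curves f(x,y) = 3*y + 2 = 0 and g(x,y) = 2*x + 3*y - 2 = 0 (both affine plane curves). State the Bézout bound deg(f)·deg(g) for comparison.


Common zeros: {(2, 1)}; count = 1; Bézout bound = 1.

deg(f) = 1, deg(g) = 1, so Bézout bound = 1.
Scan x ∈ F_5. For each x, list the y ∈ F_5 with f(x, y) ≡ 0 and those with g(x, y) ≡ 0 (mod 5); the common zeros in that column are the intersection.
  x = 0: f ≡ 0 at y ∈ {1}; g ≡ 0 at y ∈ {4}; common: ∅.
  x = 1: f ≡ 0 at y ∈ {1}; g ≡ 0 at y ∈ {0}; common: ∅.
  x = 2: f ≡ 0 at y ∈ {1}; g ≡ 0 at y ∈ {1}; common: {1}.
  x = 3: f ≡ 0 at y ∈ {1}; g ≡ 0 at y ∈ {2}; common: ∅.
  x = 4: f ≡ 0 at y ∈ {1}; g ≡ 0 at y ∈ {3}; common: ∅.
Collecting: common zeros = {(2, 1)}, so the count is 1.
Comparison with the Bézout bound: 1 ≤ 1 = deg(f)·deg(g), as expected for curves with no common component (the bound is attained).


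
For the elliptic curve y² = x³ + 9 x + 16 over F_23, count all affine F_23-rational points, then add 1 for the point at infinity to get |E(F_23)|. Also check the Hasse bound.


Affine points = {(0, 4), (0, 19), (1, 7), (1, 16), (3, 1), (3, 22), (4, 1), (4, 22), (5, 5), (5, 18), (7, 10), (7, 13), (8, 5), (8, 18), (10, 5), (10, 18), (12, 9), (12, 14), (16, 1), (16, 22), (19, 10), (19, 13), (20, 10), (20, 13), (21, 6), (21, 17), (22, 11), (22, 12)}; affine count = 28; |E(F_23)| = 29.

Discriminant check: Δ ∝ 4a³ + 27b² = 4·9³ + 27·16² = 4·729 + 27·256 ≡ 7 (mod 23). Nonzero ⇒ E is nonsingular.
For each x ∈ F_23, compute rhs = x³ + 9·x + 16 mod 23, then count y ∈ F_23 with y² ≡ rhs.
  x = 0: rhs = 16, matching y values: 4, 19 (2 points).
  x = 1: rhs = 3, matching y values: 7, 16 (2 points).
  x = 2: rhs = 19, matching y values: none (0 points).
  x = 3: rhs = 1, matching y values: 1, 22 (2 points).
  x = 4: rhs = 1, matching y values: 1, 22 (2 points).
  x = 5: rhs = 2, matching y values: 5, 18 (2 points).
  x = 6: rhs = 10, matching y values: none (0 points).
  x = 7: rhs = 8, matching y values: 10, 13 (2 points).
  x = 8: rhs = 2, matching y values: 5, 18 (2 points).
  x = 9: rhs = 21, matching y values: none (0 points).
  x = 10: rhs = 2, matching y values: 5, 18 (2 points).
  x = 11: rhs = 20, matching y values: none (0 points).
  x = 12: rhs = 12, matching y values: 9, 14 (2 points).
  x = 13: rhs = 7, matching y values: none (0 points).
  x = 14: rhs = 11, matching y values: none (0 points).
  x = 15: rhs = 7, matching y values: none (0 points).
  x = 16: rhs = 1, matching y values: 1, 22 (2 points).
  x = 17: rhs = 22, matching y values: none (0 points).
  x = 18: rhs = 7, matching y values: none (0 points).
  x = 19: rhs = 8, matching y values: 10, 13 (2 points).
  x = 20: rhs = 8, matching y values: 10, 13 (2 points).
  x = 21: rhs = 13, matching y values: 6, 17 (2 points).
  x = 22: rhs = 6, matching y values: 11, 12 (2 points).
Total affine count: 28.
Full point count |E(F_23)| = 28 + 1 = 29.
Hasse bound: |29 − (23+1)| = |5| = 5 ≤ 2√23 ≈ 9.5917 ✓.


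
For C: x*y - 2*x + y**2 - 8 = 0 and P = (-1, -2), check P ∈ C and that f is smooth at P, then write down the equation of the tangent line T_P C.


Tangent line at P: -4*x - 5*y - 14 = 0.

Step 1: f(-1, -2) = 0, so P lies on C.
Step 2: partial derivatives
  f_x(x, y) = y - 2, f_y(x, y) = x + 2*y.
  f_x(P) = -4, f_y(P) = -5 (gradient nonzero, so P is smooth).
Step 3: tangent line at P: -4·(x − -1) + -5·(y − -2) = 0.
Expanding: -4*x - 5*y - 14 = 0.


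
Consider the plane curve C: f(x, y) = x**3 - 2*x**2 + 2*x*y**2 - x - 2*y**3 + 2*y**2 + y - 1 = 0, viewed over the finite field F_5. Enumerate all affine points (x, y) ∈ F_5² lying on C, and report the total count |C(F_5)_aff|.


Affine F_5-points: {(0, 1), (1, 1), (2, 3), (3, 0)}; count = 4.

For each of the 25 pairs (x, y) ∈ F_5², evaluate f(x, y) mod 5. Record the zeros.
  x = 0: [0↦4, 1↦0, 2↦3, 3↦1, 4↦2]  zeros at y ∈ {1}
  x = 1: [0↦2, 1↦0, 2↦4, 3↦2, 4↦2]  zeros at y ∈ {1}
  x = 2: [0↦2, 1↦2, 2↦2, 3↦0, 4↦4]  zeros at y ∈ {3}
  x = 3: [0↦0, 1↦2, 2↦3, 3↦1, 4↦4]  zeros at y ∈ {0}
  x = 4: [0↦2, 1↦1, 2↦3, 3↦1, 4↦3]  zeros at y ∈ ∅
Collecting zeros: affine points = {(0, 1), (1, 1), (2, 3), (3, 0)}.
Total count |C(F_5)_aff| = 4.


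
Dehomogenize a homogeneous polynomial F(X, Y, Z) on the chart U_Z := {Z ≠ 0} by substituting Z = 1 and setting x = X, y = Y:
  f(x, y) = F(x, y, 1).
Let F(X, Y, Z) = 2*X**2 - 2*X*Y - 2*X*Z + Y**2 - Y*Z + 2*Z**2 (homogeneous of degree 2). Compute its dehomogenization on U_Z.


f(x, y) = 2*x**2 - 2*x*y - 2*x + y**2 - y + 2

On U_Z we set Z = 1. Each monomial c·X^i·Y^j·Z^k in F becomes c·x^i·y^j·1^k = c·x^i·y^j.
Substituting Z = 1: F(X, Y, 1) = 2*x**2 - 2*x*y - 2*x + y**2 - y + 2.
Note: deg(f) ≤ deg(F) = 2; strict inequality happens when F is divisible by Z (lost terms).


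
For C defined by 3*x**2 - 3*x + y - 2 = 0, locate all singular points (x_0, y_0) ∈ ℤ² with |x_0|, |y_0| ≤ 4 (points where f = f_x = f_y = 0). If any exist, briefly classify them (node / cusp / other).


No singular points in the scanned grid; C is smooth there.

Compute partial derivatives:
  f_x = 6*x - 3.
  f_y = 1.
f_y = 1 is a nonzero constant, so f_y never vanishes: no point (x, y) can satisfy f = f_x = f_y = 0. In particular no (x, y) ∈ {−4, ..., 4}² is singular; the curve is smooth.


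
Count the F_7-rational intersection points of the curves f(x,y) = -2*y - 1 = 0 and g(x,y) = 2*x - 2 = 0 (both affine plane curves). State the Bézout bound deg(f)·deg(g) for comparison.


Common zeros: {(1, 3)}; count = 1; Bézout bound = 1.

deg(f) = 1, deg(g) = 1, so Bézout bound = 1.
Scan x ∈ F_7. For each x, list the y ∈ F_7 with f(x, y) ≡ 0 and those with g(x, y) ≡ 0 (mod 7); the common zeros in that column are the intersection.
  x = 0: f ≡ 0 at y ∈ {3}; g ≡ 0 at y ∈ ∅; common: ∅.
  x = 1: f ≡ 0 at y ∈ {3}; g ≡ 0 at y ∈ {0, 1, 2, 3, 4, 5, 6}; common: {3}.
  x = 2: f ≡ 0 at y ∈ {3}; g ≡ 0 at y ∈ ∅; common: ∅.
  x = 3: f ≡ 0 at y ∈ {3}; g ≡ 0 at y ∈ ∅; common: ∅.
  x = 4: f ≡ 0 at y ∈ {3}; g ≡ 0 at y ∈ ∅; common: ∅.
  x = 5: f ≡ 0 at y ∈ {3}; g ≡ 0 at y ∈ ∅; common: ∅.
  x = 6: f ≡ 0 at y ∈ {3}; g ≡ 0 at y ∈ ∅; common: ∅.
Collecting: common zeros = {(1, 3)}, so the count is 1.
Comparison with the Bézout bound: 1 ≤ 1 = deg(f)·deg(g), as expected for curves with no common component (the bound is attained).


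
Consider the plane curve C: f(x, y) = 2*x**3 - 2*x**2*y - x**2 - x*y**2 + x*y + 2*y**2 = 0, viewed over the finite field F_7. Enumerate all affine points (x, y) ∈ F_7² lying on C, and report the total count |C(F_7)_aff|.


Affine F_7-points: {(0, 0), (1, 3), (1, 5), (2, 2), (4, 0), (5, 3)}; count = 6.

For each of the 49 pairs (x, y) ∈ F_7², evaluate f(x, y) mod 7. Record the zeros.
  x = 0: [0↦0, 1↦2, 2↦1, 3↦4, 4↦4, 5↦1, 6↦2]  zeros at y ∈ {0}
  x = 1: [0↦1, 1↦1, 2↦3, 3↦0, 4↦6, 5↦0, 6↦3]  zeros at y ∈ {3, 5}
  x = 2: [0↦5, 1↦6, 2↦0, 3↦1, 4↦2, 5↦3, 6↦4]  zeros at y ∈ {2}
  x = 3: [0↦3, 1↦1, 2↦4, 3↦5, 4↦4, 5↦1, 6↦3]  zeros at y ∈ ∅
  x = 4: [0↦0, 1↦5, 2↦6, 3↦3, 4↦3, 5↦6, 6↦5]  zeros at y ∈ {0}
  x = 5: [0↦1, 1↦2, 2↦4, 3↦0, 4↦4, 5↦2, 6↦1]  zeros at y ∈ {3}
  x = 6: [0↦4, 1↦4, 2↦3, 3↦1, 4↦5, 5↦1, 6↦3]  zeros at y ∈ ∅
Collecting zeros: affine points = {(0, 0), (1, 3), (1, 5), (2, 2), (4, 0), (5, 3)}.
Total count |C(F_7)_aff| = 6.


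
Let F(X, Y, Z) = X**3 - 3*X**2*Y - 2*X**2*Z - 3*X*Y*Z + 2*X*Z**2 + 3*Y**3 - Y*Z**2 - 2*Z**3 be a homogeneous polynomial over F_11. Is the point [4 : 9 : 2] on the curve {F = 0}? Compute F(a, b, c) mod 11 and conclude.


F(4,9,2) ≡ 1 (mod 11); P is NOT on the curve.

Evaluate F(4, 9, 2) term-by-term (mod 11).
  X**3 ↦ 1·64·1·1 = 64
  -3*X**2*Y ↦ -3·16·9·1 = -432
  -2*X**2*Z ↦ -2·16·1·2 = -64
  -3*X*Y*Z ↦ -3·4·9·2 = -216
  2*X*Z**2 ↦ 2·4·1·4 = 32
  3*Y**3 ↦ 3·1·729·1 = 2187
  -Y*Z**2 ↦ -1·1·9·4 = -36
  -2*Z**3 ↦ -2·1·1·8 = -16
Sum: F(4, 9, 2) = (64) + (-432) + (-64) + (-216) + (32) + (2187) + (-36) + (-16) = 1519.
Reducing mod 11: 1519 ≡ 1 (mod 11).
Since F(a, b, c) ≡ 1 ≠ 0 (mod 11), P does NOT lie on the curve.


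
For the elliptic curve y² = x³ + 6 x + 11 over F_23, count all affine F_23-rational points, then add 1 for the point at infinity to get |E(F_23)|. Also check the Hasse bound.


Affine points = {(1, 8), (1, 15), (2, 10), (2, 13), (9, 9), (9, 14), (10, 6), (10, 17), (13, 3), (13, 20), (15, 7), (15, 16), (17, 9), (17, 14), (20, 9), (20, 14), (22, 2), (22, 21)}; affine count = 18; |E(F_23)| = 19.

Discriminant check: Δ ∝ 4a³ + 27b² = 4·6³ + 27·11² = 4·216 + 27·121 ≡ 14 (mod 23). Nonzero ⇒ E is nonsingular.
For each x ∈ F_23, compute rhs = x³ + 6·x + 11 mod 23, then count y ∈ F_23 with y² ≡ rhs.
  x = 0: rhs = 11, matching y values: none (0 points).
  x = 1: rhs = 18, matching y values: 8, 15 (2 points).
  x = 2: rhs = 8, matching y values: 10, 13 (2 points).
  x = 3: rhs = 10, matching y values: none (0 points).
  x = 4: rhs = 7, matching y values: none (0 points).
  x = 5: rhs = 5, matching y values: none (0 points).
  x = 6: rhs = 10, matching y values: none (0 points).
  x = 7: rhs = 5, matching y values: none (0 points).
  x = 8: rhs = 19, matching y values: none (0 points).
  x = 9: rhs = 12, matching y values: 9, 14 (2 points).
  x = 10: rhs = 13, matching y values: 6, 17 (2 points).
  x = 11: rhs = 5, matching y values: none (0 points).
  x = 12: rhs = 17, matching y values: none (0 points).
  x = 13: rhs = 9, matching y values: 3, 20 (2 points).
  x = 14: rhs = 10, matching y values: none (0 points).
  x = 15: rhs = 3, matching y values: 7, 16 (2 points).
  x = 16: rhs = 17, matching y values: none (0 points).
  x = 17: rhs = 12, matching y values: 9, 14 (2 points).
  x = 18: rhs = 17, matching y values: none (0 points).
  x = 19: rhs = 15, matching y values: none (0 points).
  x = 20: rhs = 12, matching y values: 9, 14 (2 points).
  x = 21: rhs = 14, matching y values: none (0 points).
  x = 22: rhs = 4, matching y values: 2, 21 (2 points).
Total affine count: 18.
Full point count |E(F_23)| = 18 + 1 = 19.
Hasse bound: |19 − (23+1)| = |-5| = 5 ≤ 2√23 ≈ 9.5917 ✓.


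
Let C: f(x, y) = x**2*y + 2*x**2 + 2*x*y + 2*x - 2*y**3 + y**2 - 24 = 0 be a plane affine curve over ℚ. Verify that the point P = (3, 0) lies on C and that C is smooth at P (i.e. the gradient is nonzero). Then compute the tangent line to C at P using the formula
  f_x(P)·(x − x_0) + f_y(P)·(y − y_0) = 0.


Tangent line at P: 14*x + 15*y - 42 = 0.

Step 1: f(3, 0) = 0, so P lies on C.
Step 2: partial derivatives
  f_x(x, y) = 2*x*y + 4*x + 2*y + 2, f_y(x, y) = x**2 + 2*x - 6*y**2 + 2*y.
  f_x(P) = 14, f_y(P) = 15 (gradient nonzero, so P is smooth).
Step 3: tangent line at P: 14·(x − 3) + 15·(y − 0) = 0.
Expanding: 14*x + 15*y - 42 = 0.


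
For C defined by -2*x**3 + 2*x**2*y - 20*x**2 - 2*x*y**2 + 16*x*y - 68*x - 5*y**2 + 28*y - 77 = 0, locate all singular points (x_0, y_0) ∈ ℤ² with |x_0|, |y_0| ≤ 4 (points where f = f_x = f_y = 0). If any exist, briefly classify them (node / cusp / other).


Singular points: {(-3, 1)}; classification: cusp.

Compute partial derivatives:
  f_x = -6*x**2 + 4*x*y - 40*x - 2*y**2 + 16*y - 68.
  f_y = 2*x**2 - 4*x*y + 16*x - 10*y + 28.
Scan x_0 ∈ {−4, ..., 4}. For each x_0, f_y(x_0, y) is a polynomial in y; find its integer roots y ∈ {−4, ..., 4}, then test f_x and f at those candidates.
  x = -4: f_y(-4, y) = 6*y - 4; no integer root y with |y| ≤ 4.
  x = -3: f_y(-3, y) = 2*y - 2; vanishes at y ∈ {1}. (-3, 1): f_x = 0, f = 0 — SINGULAR.
  x = -2: f_y(-2, y) = 4 - 2*y; vanishes at y ∈ {2}. (-2, 2): f_x = -4 ≠ 0.
  x = -1: f_y(-1, y) = 14 - 6*y; no integer root y with |y| ≤ 4.
  x = 0: f_y(0, y) = 28 - 10*y; no integer root y with |y| ≤ 4.
  x = 1: f_y(1, y) = 46 - 14*y; no integer root y with |y| ≤ 4.
  x = 2: f_y(2, y) = 68 - 18*y; no integer root y with |y| ≤ 4.
  x = 3: f_y(3, y) = 94 - 22*y; no integer root y with |y| ≤ 4.
  x = 4: f_y(4, y) = 124 - 26*y; no integer root y with |y| ≤ 4.
Only singular point on the grid: (-3, 1).
Classify: substitute x = -3 + u, y = 1 + v and expand: f = -2*u**3 + 2*u**2*v - 2*u*v**2 + v**2.
No constant or linear terms (consistent with a singular point). Quadratic part: v**2. Cubic part: -2*u**3 + 2*u**2*v - 2*u*v**2.
The quadratic part v**2 is a perfect square, so there is a single (double) tangent line v = 0, i.e. y = 1. Restricting the cubic part to that line (v = 0) leaves -2*u**3 ≠ 0, so f is not divisible by v and the branch is v² ≈ 2*u**3 to lowest order — this is a cusp.
Classification: cusp.


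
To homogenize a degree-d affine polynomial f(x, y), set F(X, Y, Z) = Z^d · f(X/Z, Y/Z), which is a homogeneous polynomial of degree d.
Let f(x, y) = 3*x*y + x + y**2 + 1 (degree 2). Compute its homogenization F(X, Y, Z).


F(X, Y, Z) = 3*X*Y + X*Z + Y**2 + Z**2

deg(f) = 2.
Substitute x = X/Z, y = Y/Z into f, then multiply by Z^2.
  monomial 3·x^1·y^1 ↦ 3·X^1·Y^1·Z^0.
  monomial 1·x^1·y^0 ↦ 1·X^1·Y^0·Z^1.
  monomial 1·x^0·y^2 ↦ 1·X^0·Y^2·Z^0.
  monomial 1·x^0·y^0 ↦ 1·X^0·Y^0·Z^2.
Collecting: F(X, Y, Z) = 3*X*Y + X*Z + Y**2 + Z**2.


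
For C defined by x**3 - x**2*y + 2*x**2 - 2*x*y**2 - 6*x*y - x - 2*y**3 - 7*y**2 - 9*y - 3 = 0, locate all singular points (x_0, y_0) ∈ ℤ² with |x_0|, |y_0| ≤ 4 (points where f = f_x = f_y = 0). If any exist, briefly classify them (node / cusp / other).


Singular points: {(-1, -1)}; classification: cusp.

Compute partial derivatives:
  f_x = 3*x**2 - 2*x*y + 4*x - 2*y**2 - 6*y - 1.
  f_y = -x**2 - 4*x*y - 6*x - 6*y**2 - 14*y - 9.
Scan x_0 ∈ {−4, ..., 4}. For each x_0, f_y(x_0, y) is a polynomial in y; find its integer roots y ∈ {−4, ..., 4}, then test f_x and f at those candidates.
  x = -4: f_y(-4, y) = -6*y**2 + 2*y - 1; no integer root y with |y| ≤ 4.
  x = -3: f_y(-3, y) = -6*y**2 - 2*y; vanishes at y ∈ {0}. (-3, 0): f_x = 14 ≠ 0.
  x = -2: f_y(-2, y) = -6*y**2 - 6*y - 1; no integer root y with |y| ≤ 4.
  x = -1: f_y(-1, y) = -6*y**2 - 10*y - 4; vanishes at y ∈ {-1}. (-1, -1): f_x = 0, f = 0 — SINGULAR.
  x = 0: f_y(0, y) = -6*y**2 - 14*y - 9; no integer root y with |y| ≤ 4.
  x = 1: f_y(1, y) = -6*y**2 - 18*y - 16; no integer root y with |y| ≤ 4.
  x = 2: f_y(2, y) = -6*y**2 - 22*y - 25; no integer root y with |y| ≤ 4.
  x = 3: f_y(3, y) = -6*y**2 - 26*y - 36; no integer root y with |y| ≤ 4.
  x = 4: f_y(4, y) = -6*y**2 - 30*y - 49; no integer root y with |y| ≤ 4.
Only singular point on the grid: (-1, -1).
Classify: substitute x = -1 + u, y = -1 + v and expand: f = u**3 - u**2*v - 2*u*v**2 - 2*v**3 + v**2.
No constant or linear terms (consistent with a singular point). Quadratic part: v**2. Cubic part: u**3 - u**2*v - 2*u*v**2 - 2*v**3.
The quadratic part v**2 is a perfect square, so there is a single (double) tangent line v = 0, i.e. y = -1. Restricting the cubic part to that line (v = 0) leaves u**3 ≠ 0, so f is not divisible by v and the branch is v² ≈ -u**3 to lowest order — this is a cusp.
Classification: cusp.


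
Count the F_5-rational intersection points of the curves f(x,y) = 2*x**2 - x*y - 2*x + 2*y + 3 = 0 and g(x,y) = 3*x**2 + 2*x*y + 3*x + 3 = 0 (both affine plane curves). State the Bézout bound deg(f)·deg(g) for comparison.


Common zeros: ∅; count = 0; Bézout bound = 4.

deg(f) = 2, deg(g) = 2, so Bézout bound = 4.
Scan x ∈ F_5. For each x, list the y ∈ F_5 with f(x, y) ≡ 0 and those with g(x, y) ≡ 0 (mod 5); the common zeros in that column are the intersection.
  x = 0: f ≡ 0 at y ∈ {1}; g ≡ 0 at y ∈ ∅; common: ∅.
  x = 1: f ≡ 0 at y ∈ {2}; g ≡ 0 at y ∈ {3}; common: ∅.
  x = 2: f ≡ 0 at y ∈ ∅; g ≡ 0 at y ∈ {1}; common: ∅.
  x = 3: f ≡ 0 at y ∈ {0}; g ≡ 0 at y ∈ {1}; common: ∅.
  x = 4: f ≡ 0 at y ∈ {1}; g ≡ 0 at y ∈ {4}; common: ∅.
Collecting: common zeros = ∅, so the count is 0.
Comparison with the Bézout bound: 0 ≤ 4 = deg(f)·deg(g), as expected for curves with no common component (the affine F_5-count falls short of the bound because intersections may lie at infinity, over extension fields, or carry multiplicity).


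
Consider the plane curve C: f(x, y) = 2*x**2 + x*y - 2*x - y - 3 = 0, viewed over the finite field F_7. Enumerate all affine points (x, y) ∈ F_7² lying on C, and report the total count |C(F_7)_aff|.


Affine F_7-points: {(0, 4), (2, 6), (3, 6), (4, 0), (5, 3), (6, 4)}; count = 6.

For each of the 49 pairs (x, y) ∈ F_7², evaluate f(x, y) mod 7. Record the zeros.
  x = 0: [0↦4, 1↦3, 2↦2, 3↦1, 4↦0, 5↦6, 6↦5]  zeros at y ∈ {4}
  x = 1: [0↦4, 1↦4, 2↦4, 3↦4, 4↦4, 5↦4, 6↦4]  zeros at y ∈ ∅
  x = 2: [0↦1, 1↦2, 2↦3, 3↦4, 4↦5, 5↦6, 6↦0]  zeros at y ∈ {6}
  x = 3: [0↦2, 1↦4, 2↦6, 3↦1, 4↦3, 5↦5, 6↦0]  zeros at y ∈ {6}
  x = 4: [0↦0, 1↦3, 2↦6, 3↦2, 4↦5, 5↦1, 6↦4]  zeros at y ∈ {0}
  x = 5: [0↦2, 1↦6, 2↦3, 3↦0, 4↦4, 5↦1, 6↦5]  zeros at y ∈ {3}
  x = 6: [0↦1, 1↦6, 2↦4, 3↦2, 4↦0, 5↦5, 6↦3]  zeros at y ∈ {4}
Collecting zeros: affine points = {(0, 4), (2, 6), (3, 6), (4, 0), (5, 3), (6, 4)}.
Total count |C(F_7)_aff| = 6.


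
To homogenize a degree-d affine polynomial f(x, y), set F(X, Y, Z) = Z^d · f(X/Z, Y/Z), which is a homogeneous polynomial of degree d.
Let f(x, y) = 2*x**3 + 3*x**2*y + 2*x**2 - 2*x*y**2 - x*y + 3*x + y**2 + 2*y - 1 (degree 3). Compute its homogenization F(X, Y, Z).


F(X, Y, Z) = 2*X**3 + 3*X**2*Y + 2*X**2*Z - 2*X*Y**2 - X*Y*Z + 3*X*Z**2 + Y**2*Z + 2*Y*Z**2 - Z**3

deg(f) = 3.
Substitute x = X/Z, y = Y/Z into f, then multiply by Z^3.
  monomial 2·x^3·y^0 ↦ 2·X^3·Y^0·Z^0.
  monomial 3·x^2·y^1 ↦ 3·X^2·Y^1·Z^0.
  monomial 2·x^2·y^0 ↦ 2·X^2·Y^0·Z^1.
  monomial -2·x^1·y^2 ↦ -2·X^1·Y^2·Z^0.
  monomial -1·x^1·y^1 ↦ -1·X^1·Y^1·Z^1.
  monomial 3·x^1·y^0 ↦ 3·X^1·Y^0·Z^2.
  monomial 1·x^0·y^2 ↦ 1·X^0·Y^2·Z^1.
  monomial 2·x^0·y^1 ↦ 2·X^0·Y^1·Z^2.
  monomial -1·x^0·y^0 ↦ -1·X^0·Y^0·Z^3.
Collecting: F(X, Y, Z) = 2*X**3 + 3*X**2*Y + 2*X**2*Z - 2*X*Y**2 - X*Y*Z + 3*X*Z**2 + Y**2*Z + 2*Y*Z**2 - Z**3.


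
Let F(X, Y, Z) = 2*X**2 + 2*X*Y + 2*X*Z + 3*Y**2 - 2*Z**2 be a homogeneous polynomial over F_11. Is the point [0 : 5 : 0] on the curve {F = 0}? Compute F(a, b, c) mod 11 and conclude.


F(0,5,0) ≡ 9 (mod 11); P is NOT on the curve.

Evaluate F(0, 5, 0) term-by-term (mod 11).
  2*X**2 ↦ 2·0·1·1 = 0
  2*X*Y ↦ 2·0·5·1 = 0
  2*X*Z ↦ 2·0·1·0 = 0
  3*Y**2 ↦ 3·1·25·1 = 75
  -2*Z**2 ↦ -2·1·1·0 = 0
Sum: F(0, 5, 0) = (0) + (0) + (0) + (75) + (0) = 75.
Reducing mod 11: 75 ≡ 9 (mod 11).
Since F(a, b, c) ≡ 9 ≠ 0 (mod 11), P does NOT lie on the curve.


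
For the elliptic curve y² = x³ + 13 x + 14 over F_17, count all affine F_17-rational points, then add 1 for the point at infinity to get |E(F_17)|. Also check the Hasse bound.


Affine points = {(5, 0), (6, 6), (6, 11), (8, 1), (8, 16), (11, 3), (11, 14), (13, 0), (14, 4), (14, 13), (16, 0)}; affine count = 11; |E(F_17)| = 12.

Discriminant check: Δ ∝ 4a³ + 27b² = 4·13³ + 27·14² = 4·2197 + 27·196 ≡ 4 (mod 17). Nonzero ⇒ E is nonsingular.
For each x ∈ F_17, compute rhs = x³ + 13·x + 14 mod 17, then count y ∈ F_17 with y² ≡ rhs.
  x = 0: rhs = 14, matching y values: none (0 points).
  x = 1: rhs = 11, matching y values: none (0 points).
  x = 2: rhs = 14, matching y values: none (0 points).
  x = 3: rhs = 12, matching y values: none (0 points).
  x = 4: rhs = 11, matching y values: none (0 points).
  x = 5: rhs = 0, matching y values: 0 (1 points).
  x = 6: rhs = 2, matching y values: 6, 11 (2 points).
  x = 7: rhs = 6, matching y values: none (0 points).
  x = 8: rhs = 1, matching y values: 1, 16 (2 points).
  x = 9: rhs = 10, matching y values: none (0 points).
  x = 10: rhs = 5, matching y values: none (0 points).
  x = 11: rhs = 9, matching y values: 3, 14 (2 points).
  x = 12: rhs = 11, matching y values: none (0 points).
  x = 13: rhs = 0, matching y values: 0 (1 points).
  x = 14: rhs = 16, matching y values: 4, 13 (2 points).
  x = 15: rhs = 14, matching y values: none (0 points).
  x = 16: rhs = 0, matching y values: 0 (1 points).
Total affine count: 11.
Full point count |E(F_17)| = 11 + 1 = 12.
Hasse bound: |12 − (17+1)| = |-6| = 6 ≤ 2√17 ≈ 8.2462 ✓.


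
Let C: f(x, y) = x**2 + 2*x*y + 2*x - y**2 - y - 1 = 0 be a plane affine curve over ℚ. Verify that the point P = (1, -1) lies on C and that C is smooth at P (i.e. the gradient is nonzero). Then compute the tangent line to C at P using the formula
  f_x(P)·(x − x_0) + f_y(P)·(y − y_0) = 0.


Tangent line at P: 2*x + 3*y + 1 = 0.

Step 1: f(1, -1) = 0, so P lies on C.
Step 2: partial derivatives
  f_x(x, y) = 2*x + 2*y + 2, f_y(x, y) = 2*x - 2*y - 1.
  f_x(P) = 2, f_y(P) = 3 (gradient nonzero, so P is smooth).
Step 3: tangent line at P: 2·(x − 1) + 3·(y − -1) = 0.
Expanding: 2*x + 3*y + 1 = 0.


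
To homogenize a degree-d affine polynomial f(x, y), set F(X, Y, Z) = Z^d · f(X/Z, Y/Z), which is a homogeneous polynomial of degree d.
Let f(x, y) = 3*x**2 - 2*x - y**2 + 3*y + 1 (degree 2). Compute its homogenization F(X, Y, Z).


F(X, Y, Z) = 3*X**2 - 2*X*Z - Y**2 + 3*Y*Z + Z**2

deg(f) = 2.
Substitute x = X/Z, y = Y/Z into f, then multiply by Z^2.
  monomial 3·x^2·y^0 ↦ 3·X^2·Y^0·Z^0.
  monomial -2·x^1·y^0 ↦ -2·X^1·Y^0·Z^1.
  monomial -1·x^0·y^2 ↦ -1·X^0·Y^2·Z^0.
  monomial 3·x^0·y^1 ↦ 3·X^0·Y^1·Z^1.
  monomial 1·x^0·y^0 ↦ 1·X^0·Y^0·Z^2.
Collecting: F(X, Y, Z) = 3*X**2 - 2*X*Z - Y**2 + 3*Y*Z + Z**2.


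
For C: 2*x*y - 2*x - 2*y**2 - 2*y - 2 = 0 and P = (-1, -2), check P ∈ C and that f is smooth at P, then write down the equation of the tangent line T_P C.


Tangent line at P: -6*x + 4*y + 2 = 0.

Step 1: f(-1, -2) = 0, so P lies on C.
Step 2: partial derivatives
  f_x(x, y) = 2*y - 2, f_y(x, y) = 2*x - 4*y - 2.
  f_x(P) = -6, f_y(P) = 4 (gradient nonzero, so P is smooth).
Step 3: tangent line at P: -6·(x − -1) + 4·(y − -2) = 0.
Expanding: -6*x + 4*y + 2 = 0.


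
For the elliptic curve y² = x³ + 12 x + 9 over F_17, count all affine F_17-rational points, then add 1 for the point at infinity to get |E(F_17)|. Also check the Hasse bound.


Affine points = {(0, 3), (0, 14), (3, 2), (3, 15), (4, 6), (4, 11), (6, 5), (6, 12), (9, 8), (9, 9), (13, 4), (13, 13), (16, 8), (16, 9)}; affine count = 14; |E(F_17)| = 15.

Discriminant check: Δ ∝ 4a³ + 27b² = 4·12³ + 27·9² = 4·1728 + 27·81 ≡ 4 (mod 17). Nonzero ⇒ E is nonsingular.
For each x ∈ F_17, compute rhs = x³ + 12·x + 9 mod 17, then count y ∈ F_17 with y² ≡ rhs.
  x = 0: rhs = 9, matching y values: 3, 14 (2 points).
  x = 1: rhs = 5, matching y values: none (0 points).
  x = 2: rhs = 7, matching y values: none (0 points).
  x = 3: rhs = 4, matching y values: 2, 15 (2 points).
  x = 4: rhs = 2, matching y values: 6, 11 (2 points).
  x = 5: rhs = 7, matching y values: none (0 points).
  x = 6: rhs = 8, matching y values: 5, 12 (2 points).
  x = 7: rhs = 11, matching y values: none (0 points).
  x = 8: rhs = 5, matching y values: none (0 points).
  x = 9: rhs = 13, matching y values: 8, 9 (2 points).
  x = 10: rhs = 7, matching y values: none (0 points).
  x = 11: rhs = 10, matching y values: none (0 points).
  x = 12: rhs = 11, matching y values: none (0 points).
  x = 13: rhs = 16, matching y values: 4, 13 (2 points).
  x = 14: rhs = 14, matching y values: none (0 points).
  x = 15: rhs = 11, matching y values: none (0 points).
  x = 16: rhs = 13, matching y values: 8, 9 (2 points).
Total affine count: 14.
Full point count |E(F_17)| = 14 + 1 = 15.
Hasse bound: |15 − (17+1)| = |-3| = 3 ≤ 2√17 ≈ 8.2462 ✓.


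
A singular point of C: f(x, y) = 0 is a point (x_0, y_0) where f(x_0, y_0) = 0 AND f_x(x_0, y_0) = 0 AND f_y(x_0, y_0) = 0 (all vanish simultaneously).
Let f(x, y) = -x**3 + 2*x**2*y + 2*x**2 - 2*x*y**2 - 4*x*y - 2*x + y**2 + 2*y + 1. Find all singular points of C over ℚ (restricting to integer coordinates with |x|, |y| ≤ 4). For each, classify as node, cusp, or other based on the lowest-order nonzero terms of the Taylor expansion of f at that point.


Singular points: {(0, -1)}; classification: cusp.

Compute partial derivatives:
  f_x = -3*x**2 + 4*x*y + 4*x - 2*y**2 - 4*y - 2.
  f_y = 2*x**2 - 4*x*y - 4*x + 2*y + 2.
Scan x_0 ∈ {−4, ..., 4}. For each x_0, f_y(x_0, y) is a polynomial in y; find its integer roots y ∈ {−4, ..., 4}, then test f_x and f at those candidates.
  x = -4: f_y(-4, y) = 18*y + 50; no integer root y with |y| ≤ 4.
  x = -3: f_y(-3, y) = 14*y + 32; no integer root y with |y| ≤ 4.
  x = -2: f_y(-2, y) = 10*y + 18; no integer root y with |y| ≤ 4.
  x = -1: f_y(-1, y) = 6*y + 8; no integer root y with |y| ≤ 4.
  x = 0: f_y(0, y) = 2*y + 2; vanishes at y ∈ {-1}. (0, -1): f_x = 0, f = 0 — SINGULAR.
  x = 1: f_y(1, y) = -2*y; vanishes at y ∈ {0}. (1, 0): f_x = -1 ≠ 0.
  x = 2: f_y(2, y) = 2 - 6*y; no integer root y with |y| ≤ 4.
  x = 3: f_y(3, y) = 8 - 10*y; no integer root y with |y| ≤ 4.
  x = 4: f_y(4, y) = 18 - 14*y; no integer root y with |y| ≤ 4.
Only singular point on the grid: (0, -1).
Classify: substitute x = 0 + u, y = -1 + v and expand: f = -u**3 + 2*u**2*v - 2*u*v**2 + v**2.
No constant or linear terms (consistent with a singular point). Quadratic part: v**2. Cubic part: -u**3 + 2*u**2*v - 2*u*v**2.
The quadratic part v**2 is a perfect square, so there is a single (double) tangent line v = 0, i.e. y = -1. Restricting the cubic part to that line (v = 0) leaves -u**3 ≠ 0, so f is not divisible by v and the branch is v² ≈ u**3 to lowest order — this is a cusp.
Classification: cusp.


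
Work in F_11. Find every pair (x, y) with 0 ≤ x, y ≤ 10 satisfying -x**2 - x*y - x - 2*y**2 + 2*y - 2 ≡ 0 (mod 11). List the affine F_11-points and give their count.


Affine F_11-points: {(4, 0), (4, 10), (6, 0), (6, 9), (7, 4), (7, 10), (8, 3), (8, 5), (10, 3), (10, 4)}; count = 10.

For each of the 121 pairs (x, y) ∈ F_11², evaluate f(x, y) mod 11. Record the zeros.
  x = 0: [0↦9, 1↦9, 2↦5, 3↦8, 4↦7, 5↦2, 6↦4, 7↦2, 8↦7, 9↦8, 10↦5]  zeros at y ∈ ∅
  x = 1: [0↦7, 1↦6, 2↦1, 3↦3, 4↦1, 5↦6, 6↦7, 7↦4, 8↦8, 9↦8, 10↦4]  zeros at y ∈ ∅
  x = 2: [0↦3, 1↦1, 2↦6, 3↦7, 4↦4, 5↦8, 6↦8, 7↦4, 8↦7, 9↦6, 10↦1]  zeros at y ∈ ∅
  x = 3: [0↦8, 1↦5, 2↦9, 3↦9, 4↦5, 5↦8, 6↦7, 7↦2, 8↦4, 9↦2, 10↦7]  zeros at y ∈ ∅
  x = 4: [0↦0, 1↦7, 2↦10, 3↦9, 4↦4, 5↦6, 6↦4, 7↦9, 8↦10, 9↦7, 10↦0]  zeros at y ∈ {0, 10}
  x = 5: [0↦1, 1↦7, 2↦9, 3↦7, 4↦1, 5↦2, 6↦10, 7↦3, 8↦3, 9↦10, 10↦2]  zeros at y ∈ ∅
  x = 6: [0↦0, 1↦5, 2↦6, 3↦3, 4↦7, 5↦7, 6↦3, 7↦6, 8↦5, 9↦0, 10↦2]  zeros at y ∈ {0, 9}
  x = 7: [0↦8, 1↦1, 2↦1, 3↦8, 4↦0, 5↦10, 6↦5, 7↦7, 8↦5, 9↦10, 10↦0]  zeros at y ∈ {4, 10}
  x = 8: [0↦3, 1↦6, 2↦5, 3↦0, 4↦2, 5↦0, 6↦5, 7↦6, 8↦3, 9↦7, 10↦7]  zeros at y ∈ {3, 5}
  x = 9: [0↦7, 1↦9, 2↦7, 3↦1, 4↦2, 5↦10, 6↦3, 7↦3, 8↦10, 9↦2, 10↦1]  zeros at y ∈ ∅
  x = 10: [0↦9, 1↦10, 2↦7, 3↦0, 4↦0, 5↦7, 6↦10, 7↦9, 8↦4, 9↦6, 10↦4]  zeros at y ∈ {3, 4}
Collecting zeros: affine points = {(4, 0), (4, 10), (6, 0), (6, 9), (7, 4), (7, 10), (8, 3), (8, 5), (10, 3), (10, 4)}.
Total count |C(F_11)_aff| = 10.


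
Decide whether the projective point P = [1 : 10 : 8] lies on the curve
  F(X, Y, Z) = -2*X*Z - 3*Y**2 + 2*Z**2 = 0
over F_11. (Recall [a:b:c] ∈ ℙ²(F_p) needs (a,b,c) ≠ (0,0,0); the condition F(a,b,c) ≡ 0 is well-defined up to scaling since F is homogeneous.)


F(1,10,8) ≡ 10 (mod 11); P is NOT on the curve.

Evaluate F(1, 10, 8) term-by-term (mod 11).
  -2*X*Z ↦ -2·1·1·8 = -16
  -3*Y**2 ↦ -3·1·100·1 = -300
  2*Z**2 ↦ 2·1·1·64 = 128
Sum: F(1, 10, 8) = (-16) + (-300) + (128) = -188.
Reducing mod 11: -188 ≡ 10 (mod 11).
Since F(a, b, c) ≡ 10 ≠ 0 (mod 11), P does NOT lie on the curve.


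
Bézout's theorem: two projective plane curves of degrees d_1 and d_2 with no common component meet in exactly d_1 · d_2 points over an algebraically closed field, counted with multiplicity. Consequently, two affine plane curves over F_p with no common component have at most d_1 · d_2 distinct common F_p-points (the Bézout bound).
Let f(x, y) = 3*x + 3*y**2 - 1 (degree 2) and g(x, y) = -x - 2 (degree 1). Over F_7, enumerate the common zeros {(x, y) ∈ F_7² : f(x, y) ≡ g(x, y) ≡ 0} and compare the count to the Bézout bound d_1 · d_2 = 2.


Common zeros: {(5, 0)}; count = 1; Bézout bound = 2.

deg(f) = 2, deg(g) = 1, so Bézout bound = 2.
Scan x ∈ F_7. For each x, list the y ∈ F_7 with f(x, y) ≡ 0 and those with g(x, y) ≡ 0 (mod 7); the common zeros in that column are the intersection.
  x = 0: f ≡ 0 at y ∈ ∅; g ≡ 0 at y ∈ ∅; common: ∅.
  x = 1: f ≡ 0 at y ∈ {2, 5}; g ≡ 0 at y ∈ ∅; common: ∅.
  x = 2: f ≡ 0 at y ∈ ∅; g ≡ 0 at y ∈ ∅; common: ∅.
  x = 3: f ≡ 0 at y ∈ {3, 4}; g ≡ 0 at y ∈ ∅; common: ∅.
  x = 4: f ≡ 0 at y ∈ {1, 6}; g ≡ 0 at y ∈ ∅; common: ∅.
  x = 5: f ≡ 0 at y ∈ {0}; g ≡ 0 at y ∈ {0, 1, 2, 3, 4, 5, 6}; common: {0}.
  x = 6: f ≡ 0 at y ∈ ∅; g ≡ 0 at y ∈ ∅; common: ∅.
Collecting: common zeros = {(5, 0)}, so the count is 1.
Comparison with the Bézout bound: 1 ≤ 2 = deg(f)·deg(g), as expected for curves with no common component (the affine F_7-count falls short of the bound because intersections may lie at infinity, over extension fields, or carry multiplicity).


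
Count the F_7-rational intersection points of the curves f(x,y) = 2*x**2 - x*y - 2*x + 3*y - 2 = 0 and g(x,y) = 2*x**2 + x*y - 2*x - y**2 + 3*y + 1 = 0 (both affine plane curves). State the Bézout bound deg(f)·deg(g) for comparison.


Common zeros: {(5, 5)}; count = 1; Bézout bound = 4.

deg(f) = 2, deg(g) = 2, so Bézout bound = 4.
Scan x ∈ F_7. For each x, list the y ∈ F_7 with f(x, y) ≡ 0 and those with g(x, y) ≡ 0 (mod 7); the common zeros in that column are the intersection.
  x = 0: f ≡ 0 at y ∈ {3}; g ≡ 0 at y ∈ ∅; common: ∅.
  x = 1: f ≡ 0 at y ∈ {1}; g ≡ 0 at y ∈ ∅; common: ∅.
  x = 2: f ≡ 0 at y ∈ {5}; g ≡ 0 at y ∈ ∅; common: ∅.
  x = 3: f ≡ 0 at y ∈ ∅; g ≡ 0 at y ∈ {2, 4}; common: ∅.
  x = 4: f ≡ 0 at y ∈ {1}; g ≡ 0 at y ∈ {2, 5}; common: ∅.
  x = 5: f ≡ 0 at y ∈ {5}; g ≡ 0 at y ∈ {3, 5}; common: {5}.
  x = 6: f ≡ 0 at y ∈ {3}; g ≡ 0 at y ∈ ∅; common: ∅.
Collecting: common zeros = {(5, 5)}, so the count is 1.
Comparison with the Bézout bound: 1 ≤ 4 = deg(f)·deg(g), as expected for curves with no common component (the affine F_7-count falls short of the bound because intersections may lie at infinity, over extension fields, or carry multiplicity).


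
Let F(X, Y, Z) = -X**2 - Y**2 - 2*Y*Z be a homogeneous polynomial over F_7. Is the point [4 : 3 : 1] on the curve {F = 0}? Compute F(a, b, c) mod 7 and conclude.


F(4,3,1) ≡ 4 (mod 7); P is NOT on the curve.

Evaluate F(4, 3, 1) term-by-term (mod 7).
  -X**2 ↦ -1·16·1·1 = -16
  -Y**2 ↦ -1·1·9·1 = -9
  -2*Y*Z ↦ -2·1·3·1 = -6
Sum: F(4, 3, 1) = (-16) + (-9) + (-6) = -31.
Reducing mod 7: -31 ≡ 4 (mod 7).
Since F(a, b, c) ≡ 4 ≠ 0 (mod 7), P does NOT lie on the curve.


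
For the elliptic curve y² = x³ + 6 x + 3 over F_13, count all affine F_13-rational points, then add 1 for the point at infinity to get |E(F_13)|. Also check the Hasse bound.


Affine points = {(0, 4), (0, 9), (1, 6), (1, 7), (2, 6), (2, 7), (3, 3), (3, 10), (4, 0), (8, 2), (8, 11), (10, 6), (10, 7), (11, 3), (11, 10), (12, 3), (12, 10)}; affine count = 17; |E(F_13)| = 18.

Discriminant check: Δ ∝ 4a³ + 27b² = 4·6³ + 27·3² = 4·216 + 27·9 ≡ 2 (mod 13). Nonzero ⇒ E is nonsingular.
For each x ∈ F_13, compute rhs = x³ + 6·x + 3 mod 13, then count y ∈ F_13 with y² ≡ rhs.
  x = 0: rhs = 3, matching y values: 4, 9 (2 points).
  x = 1: rhs = 10, matching y values: 6, 7 (2 points).
  x = 2: rhs = 10, matching y values: 6, 7 (2 points).
  x = 3: rhs = 9, matching y values: 3, 10 (2 points).
  x = 4: rhs = 0, matching y values: 0 (1 points).
  x = 5: rhs = 2, matching y values: none (0 points).
  x = 6: rhs = 8, matching y values: none (0 points).
  x = 7: rhs = 11, matching y values: none (0 points).
  x = 8: rhs = 4, matching y values: 2, 11 (2 points).
  x = 9: rhs = 6, matching y values: none (0 points).
  x = 10: rhs = 10, matching y values: 6, 7 (2 points).
  x = 11: rhs = 9, matching y values: 3, 10 (2 points).
  x = 12: rhs = 9, matching y values: 3, 10 (2 points).
Total affine count: 17.
Full point count |E(F_13)| = 17 + 1 = 18.
Hasse bound: |18 − (13+1)| = |4| = 4 ≤ 2√13 ≈ 7.2111 ✓.


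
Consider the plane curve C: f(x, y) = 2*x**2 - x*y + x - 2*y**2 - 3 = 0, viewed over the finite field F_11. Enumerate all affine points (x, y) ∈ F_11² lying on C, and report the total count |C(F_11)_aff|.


Affine F_11-points: {(0, 2), (0, 9), (1, 0), (1, 5), (2, 4), (2, 6), (4, 0), (4, 9), (5, 4), (5, 10), (6, 2), (6, 6)}; count = 12.

For each of the 121 pairs (x, y) ∈ F_11², evaluate f(x, y) mod 11. Record the zeros.
  x = 0: [0↦8, 1↦6, 2↦0, 3↦1, 4↦9, 5↦2, 6↦2, 7↦9, 8↦1, 9↦0, 10↦6]  zeros at y ∈ {2, 9}
  x = 1: [0↦0, 1↦8, 2↦1, 3↦1, 4↦8, 5↦0, 6↦10, 7↦5, 8↦7, 9↦5, 10↦10]  zeros at y ∈ {0, 5}
  x = 2: [0↦7, 1↦3, 2↦6, 3↦5, 4↦0, 5↦2, 6↦0, 7↦5, 8↦6, 9↦3, 10↦7]  zeros at y ∈ {4, 6}
  x = 3: [0↦7, 1↦2, 2↦4, 3↦2, 4↦7, 5↦8, 6↦5, 7↦9, 8↦9, 9↦5, 10↦8]  zeros at y ∈ ∅
  x = 4: [0↦0, 1↦5, 2↦6, 3↦3, 4↦7, 5↦7, 6↦3, 7↦6, 8↦5, 9↦0, 10↦2]  zeros at y ∈ {0, 9}
  x = 5: [0↦8, 1↦1, 2↦1, 3↦8, 4↦0, 5↦10, 6↦5, 7↦7, 8↦5, 9↦10, 10↦0]  zeros at y ∈ {4, 10}
  x = 6: [0↦9, 1↦1, 2↦0, 3↦6, 4↦8, 5↦6, 6↦0, 7↦1, 8↦9, 9↦2, 10↦2]  zeros at y ∈ {2, 6}
  x = 7: [0↦3, 1↦5, 2↦3, 3↦8, 4↦9, 5↦6, 6↦10, 7↦10, 8↦6, 9↦9, 10↦8]  zeros at y ∈ ∅
  x = 8: [0↦1, 1↦2, 2↦10, 3↦3, 4↦3, 5↦10, 6↦2, 7↦1, 8↦7, 9↦9, 10↦7]  zeros at y ∈ ∅
  x = 9: [0↦3, 1↦3, 2↦10, 3↦2, 4↦1, 5↦7, 6↦9, 7↦7, 8↦1, 9↦2, 10↦10]  zeros at y ∈ ∅
  x = 10: [0↦9, 1↦8, 2↦3, 3↦5, 4↦3, 5↦8, 6↦9, 7↦6, 8↦10, 9↦10, 10↦6]  zeros at y ∈ ∅
Collecting zeros: affine points = {(0, 2), (0, 9), (1, 0), (1, 5), (2, 4), (2, 6), (4, 0), (4, 9), (5, 4), (5, 10), (6, 2), (6, 6)}.
Total count |C(F_11)_aff| = 12.


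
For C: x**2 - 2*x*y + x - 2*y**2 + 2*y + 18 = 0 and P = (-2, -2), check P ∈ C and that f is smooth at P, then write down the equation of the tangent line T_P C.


Tangent line at P: x + 14*y + 30 = 0.

Step 1: f(-2, -2) = 0, so P lies on C.
Step 2: partial derivatives
  f_x(x, y) = 2*x - 2*y + 1, f_y(x, y) = -2*x - 4*y + 2.
  f_x(P) = 1, f_y(P) = 14 (gradient nonzero, so P is smooth).
Step 3: tangent line at P: 1·(x − -2) + 14·(y − -2) = 0.
Expanding: x + 14*y + 30 = 0.


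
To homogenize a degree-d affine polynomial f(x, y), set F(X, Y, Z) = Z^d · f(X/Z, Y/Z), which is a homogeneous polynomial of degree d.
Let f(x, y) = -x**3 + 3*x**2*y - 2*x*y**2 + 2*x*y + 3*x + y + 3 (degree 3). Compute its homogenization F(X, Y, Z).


F(X, Y, Z) = -X**3 + 3*X**2*Y - 2*X*Y**2 + 2*X*Y*Z + 3*X*Z**2 + Y*Z**2 + 3*Z**3

deg(f) = 3.
Substitute x = X/Z, y = Y/Z into f, then multiply by Z^3.
  monomial -1·x^3·y^0 ↦ -1·X^3·Y^0·Z^0.
  monomial 3·x^2·y^1 ↦ 3·X^2·Y^1·Z^0.
  monomial -2·x^1·y^2 ↦ -2·X^1·Y^2·Z^0.
  monomial 2·x^1·y^1 ↦ 2·X^1·Y^1·Z^1.
  monomial 3·x^1·y^0 ↦ 3·X^1·Y^0·Z^2.
  monomial 1·x^0·y^1 ↦ 1·X^0·Y^1·Z^2.
  monomial 3·x^0·y^0 ↦ 3·X^0·Y^0·Z^3.
Collecting: F(X, Y, Z) = -X**3 + 3*X**2*Y - 2*X*Y**2 + 2*X*Y*Z + 3*X*Z**2 + Y*Z**2 + 3*Z**3.
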